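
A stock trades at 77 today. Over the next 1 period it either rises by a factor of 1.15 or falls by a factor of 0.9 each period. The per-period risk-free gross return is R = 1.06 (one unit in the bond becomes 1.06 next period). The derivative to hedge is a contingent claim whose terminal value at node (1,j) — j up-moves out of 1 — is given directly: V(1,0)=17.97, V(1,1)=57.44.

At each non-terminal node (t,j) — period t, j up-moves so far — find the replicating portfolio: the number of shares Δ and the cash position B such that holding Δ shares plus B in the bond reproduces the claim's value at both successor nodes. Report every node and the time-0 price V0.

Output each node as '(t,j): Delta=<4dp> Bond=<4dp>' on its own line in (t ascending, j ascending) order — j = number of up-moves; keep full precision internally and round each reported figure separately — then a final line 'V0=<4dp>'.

(0,0): Delta=2.0504 Bond=-117.0962
V0=40.7838

Since d<R<u, set p* = (R−d)/(u−d) = 0.6400; price each node as the discounted p*-expectation of its children.
Terminal payoffs: V(1,0)=17.9700, V(1,1)=57.4400
  t=0,j=0: stock 77.0000 → up 88.5500 (V=57.4400), down 69.3000 (V=17.9700). Price 40.7838; hedge Δ=2.0504, bond B=-117.0962.
Root portfolio cost Δ·77+B reproduces V0=40.7838.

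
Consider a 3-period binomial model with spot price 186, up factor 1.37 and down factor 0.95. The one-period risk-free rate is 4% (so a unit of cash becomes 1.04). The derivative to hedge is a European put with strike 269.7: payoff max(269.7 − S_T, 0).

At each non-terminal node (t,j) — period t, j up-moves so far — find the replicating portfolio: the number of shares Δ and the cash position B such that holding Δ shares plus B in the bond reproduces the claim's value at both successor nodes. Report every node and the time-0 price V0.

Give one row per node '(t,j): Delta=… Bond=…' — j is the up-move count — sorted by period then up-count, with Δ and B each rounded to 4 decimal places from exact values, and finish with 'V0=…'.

(0,0): Delta=-0.6734 Bond=186.8068
(1,0): Delta=-0.8280 Bond=221.5922
(1,1): Delta=-0.2804 Bond=94.1310
(2,0): Delta=-1.0000 Bond=259.3269
(2,1): Delta=-0.3907 Bond=124.5952
(2,2): Delta=0.0000 Bond=0.0000
V0=61.5475

Since d<R<u, set p* = (R−d)/(u−d) = 0.2143; price each node as the discounted p*-expectation of its children.
Terminal payoffs: V(3,0)=110.2283, V(3,1)=39.7249, V(3,2)=0.0000, V(3,3)=0.0000
Node (2,0) S=167.8650: V=(p*·39.7249+(1−p*)·110.2283)/1.04=91.4619; Δ=(39.7249−110.2283)/(229.9750−159.4717)=-1.0000; B=V−Δ·S=259.3269
Node (2,1) S=242.0790: V=(p*·0.0000+(1−p*)·39.7249)/1.04=30.0120; Δ=(0.0000−39.7249)/(331.6482−229.9751)=-0.3907; B=V−Δ·S=124.5952
Node (2,2) S=349.1034: V=(p*·0.0000+(1−p*)·0.0000)/1.04=0.0000; Δ=(0.0000−0.0000)/(478.2717−331.6482)=0.0000; B=V−Δ·S=0.0000
Node (1,0) S=176.7000: V=(p*·30.0120+(1−p*)·91.4619)/1.04=75.2828; Δ=(30.0120−91.4619)/(242.0790−167.8650)=-0.8280; B=V−Δ·S=221.5922
Node (1,1) S=254.8200: V=(p*·0.0000+(1−p*)·30.0120)/1.04=22.6739; Δ=(0.0000−30.0120)/(349.1034−242.0790)=-0.2804; B=V−Δ·S=94.1310
Node (0,0) S=186.0000: V=(p*·22.6739+(1−p*)·75.2828)/1.04=61.5475; Δ=(22.6739−75.2828)/(254.8200−176.7000)=-0.6734; B=V−Δ·S=186.8068
Root portfolio cost Δ·186+B reproduces V0=61.5475.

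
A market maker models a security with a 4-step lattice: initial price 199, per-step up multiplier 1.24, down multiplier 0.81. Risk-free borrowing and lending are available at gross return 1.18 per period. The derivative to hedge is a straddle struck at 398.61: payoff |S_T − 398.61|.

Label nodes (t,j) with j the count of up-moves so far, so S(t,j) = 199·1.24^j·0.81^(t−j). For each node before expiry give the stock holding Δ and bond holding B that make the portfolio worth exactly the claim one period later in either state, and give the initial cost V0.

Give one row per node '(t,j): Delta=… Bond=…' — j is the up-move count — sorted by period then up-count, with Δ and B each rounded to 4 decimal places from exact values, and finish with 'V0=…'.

(0,0): Delta=-0.3487 Bond=116.6258
(1,0): Delta=-1.0000 Bond=242.6064
(1,1): Delta=-0.2797 Bond=120.5934
(2,0): Delta=-1.0000 Bond=286.2755
(2,1): Delta=-1.0000 Bond=286.2755
(2,2): Delta=-0.2034 Bond=118.9529
(3,0): Delta=-1.0000 Bond=337.8051
(3,1): Delta=-1.0000 Bond=337.8051
(3,2): Delta=-1.0000 Bond=337.8051
(3,3): Delta=-0.1190 Bond=108.3470
V0=47.2405

Under the risk-neutral measure, an up-move has probability p* = (R−d)/(u−d) = 0.8605 and values discount at R = 1.18.
Terminal payoffs: V(4,0)=312.9470, V(4,1)=267.4716, V(4,2)=197.8549, V(4,3)=91.2813, V(4,4)=71.8685
(3,0): S=105.7568. Δ = (V_up−V_dn)/(S_up−S_dn) = (267.4716−312.9470)/(131.1384−85.6630) = -1.0000. V = [p*·267.4716 + (1−p*)·312.9470]/1.18 = 232.0483. B = V − Δ·S = 337.8051.
(3,1): S=161.8992. Δ = (V_up−V_dn)/(S_up−S_dn) = (197.8549−267.4716)/(200.7551−131.1384) = -1.0000. V = [p*·197.8549 + (1−p*)·267.4716]/1.18 = 175.9058. B = V − Δ·S = 337.8051.
(3,2): S=247.8457. Δ = (V_up−V_dn)/(S_up−S_dn) = (91.2813−197.8549)/(307.3287−200.7551) = -1.0000. V = [p*·91.2813 + (1−p*)·197.8549]/1.18 = 89.9593. B = V − Δ·S = 337.8051.
(3,3): S=379.4182. Δ = (V_up−V_dn)/(S_up−S_dn) = (71.8685−91.2813)/(470.4785−307.3287) = -0.1190. V = [p*·71.8685 + (1−p*)·91.2813]/1.18 = 63.2011. B = V − Δ·S = 108.3470.
(2,0): S=130.5639. Δ = (V_up−V_dn)/(S_up−S_dn) = (175.9058−232.0483)/(161.8992−105.7568) = -1.0000. V = [p*·175.9058 + (1−p*)·232.0483]/1.18 = 155.7116. B = V − Δ·S = 286.2755.
(2,1): S=199.8756. Δ = (V_up−V_dn)/(S_up−S_dn) = (89.9593−175.9058)/(247.8457−161.8992) = -1.0000. V = [p*·89.9593 + (1−p*)·175.9058]/1.18 = 86.3999. B = V − Δ·S = 286.2755.
(2,2): S=305.9824. Δ = (V_up−V_dn)/(S_up−S_dn) = (63.2011−89.9593)/(379.4182−247.8457) = -0.2034. V = [p*·63.2011 + (1−p*)·89.9593]/1.18 = 56.7244. B = V − Δ·S = 118.9529.
(1,0): S=161.1900. Δ = (V_up−V_dn)/(S_up−S_dn) = (86.3999−155.7116)/(199.8756−130.5639) = -1.0000. V = [p*·86.3999 + (1−p*)·155.7116]/1.18 = 81.4164. B = V − Δ·S = 242.6064.
(1,1): S=246.7600. Δ = (V_up−V_dn)/(S_up−S_dn) = (56.7244−86.3999)/(305.9824−199.8756) = -0.2797. V = [p*·56.7244 + (1−p*)·86.3999]/1.18 = 51.5807. B = V − Δ·S = 120.5934.
(0,0): S=199.0000. Δ = (V_up−V_dn)/(S_up−S_dn) = (51.5807−81.4164)/(246.7600−161.1900) = -0.3487. V = [p*·51.5807 + (1−p*)·81.4164]/1.18 = 47.2405. B = V − Δ·S = 116.6258.
The time-0 hedge costs 47.2405, which is the no-arbitrage price.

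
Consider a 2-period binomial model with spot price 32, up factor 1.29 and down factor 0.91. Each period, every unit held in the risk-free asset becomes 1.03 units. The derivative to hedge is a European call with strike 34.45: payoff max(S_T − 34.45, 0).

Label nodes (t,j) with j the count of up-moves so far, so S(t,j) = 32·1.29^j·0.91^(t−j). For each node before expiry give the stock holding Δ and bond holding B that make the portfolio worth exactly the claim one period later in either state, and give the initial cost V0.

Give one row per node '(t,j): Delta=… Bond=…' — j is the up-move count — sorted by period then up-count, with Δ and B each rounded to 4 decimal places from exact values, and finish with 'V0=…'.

(0,0): Delta=0.5657 Bond=-15.0651
(1,0): Delta=0.2815 Bond=-7.2419
(1,1): Delta=1.0000 Bond=-33.4466
V0=3.0360

Since d<R<u, set p* = (R−d)/(u−d) = 0.3158; price each node as the discounted p*-expectation of its children.
Terminal payoffs: V(2,0)=0.0000, V(2,1)=3.1148, V(2,2)=18.8012
Node (1,0) S=29.1200: V=(p*·3.1148+(1−p*)·0.0000)/1.03=0.9550; Δ=(3.1148−0.0000)/(37.5648−26.4992)=0.2815; B=V−Δ·S=-7.2419
Node (1,1) S=41.2800: V=(p*·18.8012+(1−p*)·3.1148)/1.03=7.8334; Δ=(18.8012−3.1148)/(53.2512−37.5648)=1.0000; B=V−Δ·S=-33.4466
Node (0,0) S=32.0000: V=(p*·7.8334+(1−p*)·0.9550)/1.03=3.0360; Δ=(7.8334−0.9550)/(41.2800−29.1200)=0.5657; B=V−Δ·S=-15.0651
The time-0 hedge costs 3.0360, which is the no-arbitrage price.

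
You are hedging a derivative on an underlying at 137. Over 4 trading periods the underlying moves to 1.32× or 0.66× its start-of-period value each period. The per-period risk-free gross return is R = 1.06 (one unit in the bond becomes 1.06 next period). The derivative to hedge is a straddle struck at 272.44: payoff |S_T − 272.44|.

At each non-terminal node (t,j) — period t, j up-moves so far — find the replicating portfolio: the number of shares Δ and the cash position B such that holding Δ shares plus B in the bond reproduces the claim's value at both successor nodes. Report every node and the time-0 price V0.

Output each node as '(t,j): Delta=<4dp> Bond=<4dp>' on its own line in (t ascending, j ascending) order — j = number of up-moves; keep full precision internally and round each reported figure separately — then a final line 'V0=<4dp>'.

The replicating-portfolio and risk-neutral prices coincide; use p* = (1.06−0.66)/(1.32−0.66) = 0.6061 for the latter.
Terminal values V(4,·): V(4,0)=246.4446, V(4,1)=220.4492, V(4,2)=168.4584, V(4,3)=64.4769, V(4,4)=143.4862
(3,0): S=39.3870. Δ = (V_up−V_dn)/(S_up−S_dn) = (220.4492−246.4446)/(51.9908−25.9954) = -1.0000. V = [p*·220.4492 + (1−p*)·246.4446]/1.06 = 217.6319. B = V − Δ·S = 257.0189.
(3,1): S=78.7739. Δ = (V_up−V_dn)/(S_up−S_dn) = (168.4584−220.4492)/(103.9816−51.9908) = -1.0000. V = [p*·168.4584 + (1−p*)·220.4492]/1.06 = 178.2450. B = V − Δ·S = 257.0189.
(3,2): S=157.5478. Δ = (V_up−V_dn)/(S_up−S_dn) = (64.4769−168.4584)/(207.9631−103.9816) = -1.0000. V = [p*·64.4769 + (1−p*)·168.4584]/1.06 = 99.4711. B = V − Δ·S = 257.0189.
(3,3): S=315.0956. Δ = (V_up−V_dn)/(S_up−S_dn) = (143.4862−64.4769)/(415.9262−207.9631) = 0.3799. V = [p*·143.4862 + (1−p*)·64.4769]/1.06 = 106.0013. B = V − Δ·S = -13.7098.
(2,0): S=59.6772. Δ = (V_up−V_dn)/(S_up−S_dn) = (178.2450−217.6319)/(78.7739−39.3870) = -1.0000. V = [p*·178.2450 + (1−p*)·217.6319]/1.06 = 182.7934. B = V − Δ·S = 242.4706.
(2,1): S=119.3544. Δ = (V_up−V_dn)/(S_up−S_dn) = (99.4711−178.2450)/(157.5478−78.7739) = -1.0000. V = [p*·99.4711 + (1−p*)·178.2450]/1.06 = 123.1162. B = V − Δ·S = 242.4706.
(2,2): S=238.7088. Δ = (V_up−V_dn)/(S_up−S_dn) = (106.0013−99.4711)/(315.0956−157.5478) = 0.0414. V = [p*·106.0013 + (1−p*)·99.4711]/1.06 = 97.5743. B = V − Δ·S = 87.6801.
(1,0): S=90.4200. Δ = (V_up−V_dn)/(S_up−S_dn) = (123.1162−182.7934)/(119.3544−59.6772) = -1.0000. V = [p*·123.1162 + (1−p*)·182.7934]/1.06 = 138.3259. B = V − Δ·S = 228.7459.
(1,1): S=180.8400. Δ = (V_up−V_dn)/(S_up−S_dn) = (97.5743−123.1162)/(238.7088−119.3544) = -0.2140. V = [p*·97.5743 + (1−p*)·123.1162]/1.06 = 101.5437. B = V − Δ·S = 140.2436.
(0,0): S=137.0000. Δ = (V_up−V_dn)/(S_up−S_dn) = (101.5437−138.3259)/(180.8400−90.4200) = -0.4068. V = [p*·101.5437 + (1−p*)·138.3259]/1.06 = 109.4657. B = V − Δ·S = 165.1963.
Check: Δ(0,0)·S0 + B(0,0) = 109.4657 = V0.

(0,0): Delta=-0.4068 Bond=165.1963
(1,0): Delta=-1.0000 Bond=228.7459
(1,1): Delta=-0.2140 Bond=140.2436
(2,0): Delta=-1.0000 Bond=242.4706
(2,1): Delta=-1.0000 Bond=242.4706
(2,2): Delta=0.0414 Bond=87.6801
(3,0): Delta=-1.0000 Bond=257.0189
(3,1): Delta=-1.0000 Bond=257.0189
(3,2): Delta=-1.0000 Bond=257.0189
(3,3): Delta=0.3799 Bond=-13.7098
V0=109.4657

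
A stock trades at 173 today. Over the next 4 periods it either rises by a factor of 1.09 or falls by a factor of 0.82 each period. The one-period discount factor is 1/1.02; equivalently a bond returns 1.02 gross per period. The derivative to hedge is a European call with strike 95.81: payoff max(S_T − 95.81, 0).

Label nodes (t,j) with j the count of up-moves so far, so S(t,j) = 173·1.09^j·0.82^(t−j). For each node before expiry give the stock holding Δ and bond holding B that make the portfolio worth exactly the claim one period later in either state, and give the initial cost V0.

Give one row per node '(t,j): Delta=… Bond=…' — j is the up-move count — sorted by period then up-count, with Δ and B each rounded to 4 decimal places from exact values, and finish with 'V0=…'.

Under the risk-neutral measure, an up-move has probability p* = (R−d)/(u−d) = 0.7407 and values discount at R = 1.02.
Terminal values V(4,·): V(4,0)=0.0000, V(4,1)=8.1615, V(4,2)=42.3960, V(4,3)=87.9028, V(4,4)=148.3936
Node (3,0) S=95.3867: V=(p*·8.1615+(1−p*)·0.0000)/1.02=5.9270; Δ=(8.1615−0.0000)/(103.9715−78.2171)=0.3169; B=V−Δ·S=-24.3007
Node (3,1) S=126.7945: V=(p*·42.3960+(1−p*)·8.1615)/1.02=32.8631; Δ=(42.3960−8.1615)/(138.2060−103.9715)=1.0000; B=V−Δ·S=-93.9314
Node (3,2) S=168.5439: V=(p*·87.9028+(1−p*)·42.3960)/1.02=74.6125; Δ=(87.9028−42.3960)/(183.7128−138.2060)=1.0000; B=V−Δ·S=-93.9314
Node (3,3) S=224.0400: V=(p*·148.3936+(1−p*)·87.9028)/1.02=130.1086; Δ=(148.3936−87.9028)/(244.2036−183.7128)=1.0000; B=V−Δ·S=-93.9314
Node (2,0) S=116.3252: V=(p*·32.8631+(1−p*)·5.9270)/1.02=25.3722; Δ=(32.8631−5.9270)/(126.7945−95.3867)=0.8576; B=V−Δ·S=-74.3911
Node (2,1) S=154.6274: V=(p*·74.6125+(1−p*)·32.8631)/1.02=62.5378; Δ=(74.6125−32.8631)/(168.5439−126.7945)=1.0000; B=V−Δ·S=-92.0896
Node (2,2) S=205.5413: V=(p*·130.1086+(1−p*)·74.6125)/1.02=113.4517; Δ=(130.1086−74.6125)/(224.0400−168.5439)=1.0000; B=V−Δ·S=-92.0896
Node (1,0) S=141.8600: V=(p*·62.5378+(1−p*)·25.3722)/1.02=51.8650; Δ=(62.5378−25.3722)/(154.6274−116.3252)=0.9703; B=V−Δ·S=-85.7854
Node (1,1) S=188.5700: V=(p*·113.4517+(1−p*)·62.5378)/1.02=98.2861; Δ=(113.4517−62.5378)/(205.5413−154.6274)=1.0000; B=V−Δ·S=-90.2839
Node (0,0) S=173.0000: V=(p*·98.2861+(1−p*)·51.8650)/1.02=84.5598; Δ=(98.2861−51.8650)/(188.5700−141.8600)=0.9938; B=V−Δ·S=-87.3702
Self-financing check: at every node Δ·S+B equals the discounted successor values.

(0,0): Delta=0.9938 Bond=-87.3702
(1,0): Delta=0.9703 Bond=-85.7854
(1,1): Delta=1.0000 Bond=-90.2839
(2,0): Delta=0.8576 Bond=-74.3911
(2,1): Delta=1.0000 Bond=-92.0896
(2,2): Delta=1.0000 Bond=-92.0896
(3,0): Delta=0.3169 Bond=-24.3007
(3,1): Delta=1.0000 Bond=-93.9314
(3,2): Delta=1.0000 Bond=-93.9314
(3,3): Delta=1.0000 Bond=-93.9314
V0=84.5598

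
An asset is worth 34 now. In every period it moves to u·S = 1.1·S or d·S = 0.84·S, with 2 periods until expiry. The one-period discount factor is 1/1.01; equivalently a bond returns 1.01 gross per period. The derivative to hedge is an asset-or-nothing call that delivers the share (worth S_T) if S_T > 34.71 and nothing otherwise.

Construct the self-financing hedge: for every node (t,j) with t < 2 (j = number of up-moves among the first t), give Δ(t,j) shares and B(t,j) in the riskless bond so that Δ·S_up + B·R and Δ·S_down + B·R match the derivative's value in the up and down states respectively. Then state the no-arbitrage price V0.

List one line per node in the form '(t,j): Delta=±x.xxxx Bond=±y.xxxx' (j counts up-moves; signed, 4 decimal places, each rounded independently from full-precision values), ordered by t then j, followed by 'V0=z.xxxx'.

Risk-neutral probability p* = (R−d)/(u−d) = (1.01−0.84)/(1.1−0.84) = 0.6538.
Terminal values V(2,·): V(2,0)=0.0000, V(2,1)=0.0000, V(2,2)=41.1400
(1,0): S=28.5600. Δ = (V_up−V_dn)/(S_up−S_dn) = (0.0000−0.0000)/(31.4160−23.9904) = 0.0000. V = [p*·0.0000 + (1−p*)·0.0000]/1.01 = 0.0000. B = V − Δ·S = 0.0000.
(1,1): S=37.4000. Δ = (V_up−V_dn)/(S_up−S_dn) = (41.1400−0.0000)/(41.1400−31.4160) = 4.2308. V = [p*·41.1400 + (1−p*)·0.0000]/1.01 = 26.6329. B = V − Δ·S = -131.5979.
(0,0): S=34.0000. Δ = (V_up−V_dn)/(S_up−S_dn) = (26.6329−0.0000)/(37.4000−28.5600) = 3.0128. V = [p*·26.6329 + (1−p*)·0.0000]/1.01 = 17.2414. B = V − Δ·S = -85.1928.
Each (Δ,B) replicates both successor values, so the strategy is self-financing and V0 is arbitrage-free.

(0,0): Delta=3.0128 Bond=-85.1928
(1,0): Delta=0.0000 Bond=0.0000
(1,1): Delta=4.2308 Bond=-131.5979
V0=17.2414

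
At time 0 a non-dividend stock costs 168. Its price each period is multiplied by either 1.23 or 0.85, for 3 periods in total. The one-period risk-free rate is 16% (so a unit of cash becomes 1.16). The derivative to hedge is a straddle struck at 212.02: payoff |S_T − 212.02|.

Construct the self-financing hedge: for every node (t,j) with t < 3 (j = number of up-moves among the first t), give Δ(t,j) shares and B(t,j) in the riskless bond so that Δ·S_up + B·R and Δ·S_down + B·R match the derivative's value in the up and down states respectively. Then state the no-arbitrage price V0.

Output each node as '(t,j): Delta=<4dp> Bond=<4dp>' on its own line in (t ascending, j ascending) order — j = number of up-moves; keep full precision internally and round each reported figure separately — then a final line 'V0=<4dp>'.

(0,0): Delta=0.5247 Bond=-48.4286
(1,0): Delta=-0.8957 Bond=146.6565
(1,1): Delta=0.7463 Bond=-101.9783
(2,0): Delta=-1.0000 Bond=182.7759
(2,1): Delta=-0.8795 Bond=167.2641
(2,2): Delta=1.0000 Bond=-182.7759
V0=39.7139

Since d<R<u, set p* = (R−d)/(u−d) = 0.8158; price each node as the discounted p*-expectation of its children.
Payoff layer (t=3): V(3,0)=108.8470, V(3,1)=62.7226, V(3,2)=4.0221, V(3,3)=100.6057
  t=2,j=0: stock 121.3800 → up 149.2974 (V=62.7226), down 103.1730 (V=108.8470). Price 61.3959; hedge Δ=-1.0000, bond B=182.7759.
  t=2,j=1: stock 175.6440 → up 216.0421 (V=4.0221), down 149.2974 (V=62.7226). Price 12.7891; hedge Δ=-0.8795, bond B=167.2641.
  t=2,j=2: stock 254.1672 → up 312.6257 (V=100.6057), down 216.0421 (V=4.0221). Price 71.3913; hedge Δ=1.0000, bond B=-182.7759.
  t=1,j=0: stock 142.8000 → up 175.6440 (V=12.7891), down 121.3800 (V=61.3959). Price 18.7440; hedge Δ=-0.8957, bond B=146.6565.
  t=1,j=1: stock 206.6400 → up 254.1672 (V=71.3913), down 175.6440 (V=12.7891). Price 52.2381; hedge Δ=0.7463, bond B=-101.9783.
  t=0,j=0: stock 168.0000 → up 206.6400 (V=52.2381), down 142.8000 (V=18.7440). Price 39.7139; hedge Δ=0.5247, bond B=-48.4286.
The time-0 hedge costs 39.7139, which is the no-arbitrage price.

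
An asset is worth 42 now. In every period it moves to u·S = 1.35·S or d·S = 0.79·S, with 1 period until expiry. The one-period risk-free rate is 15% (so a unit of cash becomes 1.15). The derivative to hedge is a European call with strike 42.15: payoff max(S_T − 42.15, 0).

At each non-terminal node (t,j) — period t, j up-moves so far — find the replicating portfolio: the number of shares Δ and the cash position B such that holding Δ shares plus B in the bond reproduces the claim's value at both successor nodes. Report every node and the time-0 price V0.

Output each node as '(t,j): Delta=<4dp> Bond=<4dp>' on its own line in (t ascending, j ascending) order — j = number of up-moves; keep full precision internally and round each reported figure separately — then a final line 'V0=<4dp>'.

Risk-neutral probability p* = (R−d)/(u−d) = (1.15−0.79)/(1.35−0.79) = 0.6429.
Payoff layer (t=1): V(1,0)=0.0000, V(1,1)=14.5500
(0,0): S=42.0000. Δ = (V_up−V_dn)/(S_up−S_dn) = (14.5500−0.0000)/(56.7000−33.1800) = 0.6186. V = [p*·14.5500 + (1−p*)·0.0000]/1.15 = 8.1335. B = V − Δ·S = -17.8486.
Each (Δ,B) replicates both successor values, so the strategy is self-financing and V0 is arbitrage-free.

(0,0): Delta=0.6186 Bond=-17.8486
V0=8.1335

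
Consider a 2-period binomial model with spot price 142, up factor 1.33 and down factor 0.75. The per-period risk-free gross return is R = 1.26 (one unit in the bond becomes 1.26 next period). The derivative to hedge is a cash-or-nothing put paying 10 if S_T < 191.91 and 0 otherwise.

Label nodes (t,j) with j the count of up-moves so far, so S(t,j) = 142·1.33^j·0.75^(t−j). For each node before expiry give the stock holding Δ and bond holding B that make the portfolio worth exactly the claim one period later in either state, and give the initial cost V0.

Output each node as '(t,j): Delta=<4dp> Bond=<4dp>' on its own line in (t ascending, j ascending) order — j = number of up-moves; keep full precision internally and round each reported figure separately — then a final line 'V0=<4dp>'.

Since d<R<u, set p* = (R−d)/(u−d) = 0.8793; price each node as the discounted p*-expectation of its children.
Terminal values V(2,·): V(2,0)=10.0000, V(2,1)=10.0000, V(2,2)=0.0000
Node (1,0) S=106.5000: V=(p*·10.0000+(1−p*)·10.0000)/1.26=7.9365; Δ=(10.0000−10.0000)/(141.6450−79.8750)=0.0000; B=V−Δ·S=7.9365
Node (1,1) S=188.8600: V=(p*·0.0000+(1−p*)·10.0000)/1.26=0.9579; Δ=(0.0000−10.0000)/(251.1838−141.6450)=-0.0913; B=V−Δ·S=18.1992
Node (0,0) S=142.0000: V=(p*·0.9579+(1−p*)·7.9365)/1.26=1.4287; Δ=(0.9579−7.9365)/(188.8600−106.5000)=-0.0847; B=V−Δ·S=13.4608
Root portfolio cost Δ·142+B reproduces V0=1.4287.

(0,0): Delta=-0.0847 Bond=13.4608
(1,0): Delta=0.0000 Bond=7.9365
(1,1): Delta=-0.0913 Bond=18.1992
V0=1.4287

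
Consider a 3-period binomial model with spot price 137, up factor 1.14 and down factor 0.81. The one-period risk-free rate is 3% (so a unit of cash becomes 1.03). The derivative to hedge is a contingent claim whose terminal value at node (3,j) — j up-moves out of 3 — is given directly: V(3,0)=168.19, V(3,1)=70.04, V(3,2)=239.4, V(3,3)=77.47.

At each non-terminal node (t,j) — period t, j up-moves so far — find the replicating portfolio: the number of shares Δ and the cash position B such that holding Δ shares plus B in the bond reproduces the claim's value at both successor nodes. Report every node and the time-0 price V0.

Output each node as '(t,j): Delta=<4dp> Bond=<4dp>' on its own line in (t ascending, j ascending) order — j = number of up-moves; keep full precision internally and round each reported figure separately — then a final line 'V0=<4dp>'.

(0,0): Delta=-0.1585 Bond=160.0394
(1,0): Delta=2.1260 Bond=-88.6731
(1,1): Delta=-0.9701 Bond=291.5975
(2,0): Delta=-3.3089 Bond=397.1880
(2,1): Delta=4.0568 Bond=-335.5940
(2,2): Delta=-2.7560 Bond=618.3151
V0=138.3216

The replicating-portfolio and risk-neutral prices coincide; use p* = (1.03−0.81)/(1.14−0.81) = 0.6667 for the latter.
Terminal values V(3,·): V(3,0)=168.1900, V(3,1)=70.0400, V(3,2)=239.4000, V(3,3)=77.4700
Node (2,0) S=89.8857: V=(p*·70.0400+(1−p*)·168.1900)/1.03=99.7638; Δ=(70.0400−168.1900)/(102.4697−72.8074)=-3.3089; B=V−Δ·S=397.1880
Node (2,1) S=126.5058: V=(p*·239.4000+(1−p*)·70.0400)/1.03=177.6181; Δ=(239.4000−70.0400)/(144.2166−102.4697)=4.0568; B=V−Δ·S=-335.5940
Node (2,2) S=178.0452: V=(p*·77.4700+(1−p*)·239.4000)/1.03=127.6181; Δ=(77.4700−239.4000)/(202.9715−144.2166)=-2.7560; B=V−Δ·S=618.3151
Node (1,0) S=110.9700: V=(p*·177.6181+(1−p*)·99.7638)/1.03=147.2492; Δ=(177.6181−99.7638)/(126.5058−89.8857)=2.1260; B=V−Δ·S=-88.6731
Node (1,1) S=156.1800: V=(p*·127.6181+(1−p*)·177.6181)/1.03=140.0823; Δ=(127.6181−177.6181)/(178.0452−126.5058)=-0.9701; B=V−Δ·S=291.5975
Node (0,0) S=137.0000: V=(p*·140.0823+(1−p*)·147.2492)/1.03=138.3216; Δ=(140.0823−147.2492)/(156.1800−110.9700)=-0.1585; B=V−Δ·S=160.0394
Check: Δ(0,0)·S0 + B(0,0) = 138.3216 = V0.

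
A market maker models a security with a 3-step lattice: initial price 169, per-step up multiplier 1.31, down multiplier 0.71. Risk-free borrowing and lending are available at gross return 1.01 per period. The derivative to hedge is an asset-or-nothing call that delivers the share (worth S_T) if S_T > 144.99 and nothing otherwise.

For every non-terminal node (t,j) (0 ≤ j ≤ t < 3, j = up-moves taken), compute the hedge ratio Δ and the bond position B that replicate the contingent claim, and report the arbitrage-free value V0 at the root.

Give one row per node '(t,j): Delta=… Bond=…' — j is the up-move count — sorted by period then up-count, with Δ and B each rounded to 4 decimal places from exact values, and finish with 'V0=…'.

Since d<R<u, set p* = (R−d)/(u−d) = 0.5000; price each node as the discounted p*-expectation of its children.
Payoff layer (t=3): V(3,0)=0.0000, V(3,1)=0.0000, V(3,2)=205.9148, V(3,3)=379.9274
Node (2,0) S=85.1929: V=(p*·0.0000+(1−p*)·0.0000)/1.01=0.0000; Δ=(0.0000−0.0000)/(111.6027−60.4870)=0.0000; B=V−Δ·S=0.0000
Node (2,1) S=157.1869: V=(p*·205.9148+(1−p*)·0.0000)/1.01=101.9380; Δ=(205.9148−0.0000)/(205.9148−111.6027)=2.1833; B=V−Δ·S=-241.2534
Node (2,2) S=290.0209: V=(p*·379.9274+(1−p*)·205.9148)/1.01=290.0209; Δ=(379.9274−205.9148)/(379.9274−205.9148)=1.0000; B=V−Δ·S=0.0000
Node (1,0) S=119.9900: V=(p*·101.9380+(1−p*)·0.0000)/1.01=50.4644; Δ=(101.9380−0.0000)/(157.1869−85.1929)=1.4159; B=V−Δ·S=-119.4324
Node (1,1) S=221.3900: V=(p*·290.0209+(1−p*)·101.9380)/1.01=194.0391; Δ=(290.0209−101.9380)/(290.0209−157.1869)=1.4159; B=V−Δ·S=-119.4324
Node (0,0) S=169.0000: V=(p*·194.0391+(1−p*)·50.4644)/1.01=121.0413; Δ=(194.0391−50.4644)/(221.3900−119.9900)=1.4159; B=V−Δ·S=-118.2499
Check: Δ(0,0)·S0 + B(0,0) = 121.0413 = V0.

(0,0): Delta=1.4159 Bond=-118.2499
(1,0): Delta=1.4159 Bond=-119.4324
(1,1): Delta=1.4159 Bond=-119.4324
(2,0): Delta=0.0000 Bond=0.0000
(2,1): Delta=2.1833 Bond=-241.2534
(2,2): Delta=1.0000 Bond=0.0000
V0=121.0413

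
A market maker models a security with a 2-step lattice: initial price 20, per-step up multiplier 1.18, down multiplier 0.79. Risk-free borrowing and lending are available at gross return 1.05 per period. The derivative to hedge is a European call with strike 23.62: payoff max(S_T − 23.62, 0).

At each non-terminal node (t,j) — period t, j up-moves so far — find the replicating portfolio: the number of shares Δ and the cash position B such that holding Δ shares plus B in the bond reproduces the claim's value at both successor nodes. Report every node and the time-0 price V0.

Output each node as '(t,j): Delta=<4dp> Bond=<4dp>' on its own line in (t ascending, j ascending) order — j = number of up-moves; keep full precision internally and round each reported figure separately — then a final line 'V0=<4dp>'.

No-arbitrage ⇒ martingale measure with p* = (R−d)/(u−d) = 0.6667.
At expiry t=2: V(2,0)=0.0000, V(2,1)=0.0000, V(2,2)=4.2280
(1,0): S=15.8000. Δ = (V_up−V_dn)/(S_up−S_dn) = (0.0000−0.0000)/(18.6440−12.4820) = 0.0000. V = [p*·0.0000 + (1−p*)·0.0000]/1.05 = 0.0000. B = V − Δ·S = 0.0000.
(1,1): S=23.6000. Δ = (V_up−V_dn)/(S_up−S_dn) = (4.2280−0.0000)/(27.8480−18.6440) = 0.4594. V = [p*·4.2280 + (1−p*)·0.0000]/1.05 = 2.6844. B = V − Δ·S = -8.1566.
(0,0): S=20.0000. Δ = (V_up−V_dn)/(S_up−S_dn) = (2.6844−0.0000)/(23.6000−15.8000) = 0.3442. V = [p*·2.6844 + (1−p*)·0.0000]/1.05 = 1.7044. B = V − Δ·S = -5.1788.
Each (Δ,B) replicates both successor values, so the strategy is self-financing and V0 is arbitrage-free.

(0,0): Delta=0.3442 Bond=-5.1788
(1,0): Delta=0.0000 Bond=0.0000
(1,1): Delta=0.4594 Bond=-8.1566
V0=1.7044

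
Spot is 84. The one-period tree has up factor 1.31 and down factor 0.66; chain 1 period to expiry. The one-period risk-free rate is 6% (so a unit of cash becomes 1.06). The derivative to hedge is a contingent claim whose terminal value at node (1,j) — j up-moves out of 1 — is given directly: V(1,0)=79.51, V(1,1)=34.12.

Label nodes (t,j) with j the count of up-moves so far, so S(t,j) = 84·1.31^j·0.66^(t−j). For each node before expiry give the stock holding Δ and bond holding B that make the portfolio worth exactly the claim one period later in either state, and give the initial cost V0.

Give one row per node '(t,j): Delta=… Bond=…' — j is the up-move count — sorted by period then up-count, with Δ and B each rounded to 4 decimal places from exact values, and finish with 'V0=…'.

(0,0): Delta=-0.8313 Bond=118.4890
V0=48.6582

No-arbitrage ⇒ martingale measure with p* = (R−d)/(u−d) = 0.6154.
Terminal values V(1,·): V(1,0)=79.5100, V(1,1)=34.1200
Node (0,0) S=84.0000: V=(p*·34.1200+(1−p*)·79.5100)/1.06=48.6582; Δ=(34.1200−79.5100)/(110.0400−55.4400)=-0.8313; B=V−Δ·S=118.4890
Self-financing check: at every node Δ·S+B equals the discounted successor values.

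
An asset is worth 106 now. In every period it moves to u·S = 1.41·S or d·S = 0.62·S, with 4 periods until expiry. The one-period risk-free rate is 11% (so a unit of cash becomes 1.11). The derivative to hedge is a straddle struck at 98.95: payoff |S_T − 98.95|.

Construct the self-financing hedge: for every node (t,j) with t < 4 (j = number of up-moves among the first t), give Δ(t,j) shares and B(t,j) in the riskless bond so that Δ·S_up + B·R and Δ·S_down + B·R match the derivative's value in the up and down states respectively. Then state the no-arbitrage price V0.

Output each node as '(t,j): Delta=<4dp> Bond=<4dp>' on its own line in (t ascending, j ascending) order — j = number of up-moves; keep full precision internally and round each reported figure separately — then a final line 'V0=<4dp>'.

(0,0): Delta=0.6309 Bond=-4.5706
(1,0): Delta=0.0257 Bond=34.6984
(1,1): Delta=0.7938 Bond=-29.4234
(2,0): Delta=-1.0000 Bond=80.3100
(2,1): Delta=0.3019 Bond=12.9266
(2,2): Delta=0.9263 Bond=-60.5702
(3,0): Delta=-1.0000 Bond=89.1441
(3,1): Delta=-1.0000 Bond=89.1441
(3,2): Delta=0.6524 Bond=-31.4447
(3,3): Delta=1.0000 Bond=-89.1441
V0=62.3048

The replicating-portfolio and risk-neutral prices coincide; use p* = (1.11−0.62)/(1.41−0.62) = 0.6203 for the latter.
Payoff layer (t=4): V(4,0)=83.2871, V(4,1)=63.3295, V(4,2)=17.9421, V(4,3)=85.2777, V(4,4)=320.0194
Node (3,0) S=25.2628: V=(p*·63.3295+(1−p*)·83.2871)/1.11=63.8814; Δ=(63.3295−83.2871)/(35.6205−15.6629)=-1.0000; B=V−Δ·S=89.1441
Node (3,1) S=57.4524: V=(p*·17.9421+(1−p*)·63.3295)/1.11=31.6917; Δ=(17.9421−63.3295)/(81.0079−35.6205)=-1.0000; B=V−Δ·S=89.1441
Node (3,2) S=130.6579: V=(p*·85.2777+(1−p*)·17.9421)/1.11=53.7903; Δ=(85.2777−17.9421)/(184.2277−81.0079)=0.6524; B=V−Δ·S=-31.4447
Node (3,3) S=297.1414: V=(p*·320.0194+(1−p*)·85.2777)/1.11=207.9973; Δ=(320.0194−85.2777)/(418.9694−184.2277)=1.0000; B=V−Δ·S=-89.1441
Node (2,0) S=40.7464: V=(p*·31.6917+(1−p*)·63.8814)/1.11=39.5636; Δ=(31.6917−63.8814)/(57.4524−25.2628)=-1.0000; B=V−Δ·S=80.3100
Node (2,1) S=92.6652: V=(p*·53.7903+(1−p*)·31.6917)/1.11=40.8995; Δ=(53.7903−31.6917)/(130.6579−57.4524)=0.3019; B=V−Δ·S=12.9266
Node (2,2) S=210.7386: V=(p*·207.9973+(1−p*)·53.7903)/1.11=134.6285; Δ=(207.9973−53.7903)/(297.1414−130.6579)=0.9263; B=V−Δ·S=-60.5702
Node (1,0) S=65.7200: V=(p*·40.8995+(1−p*)·39.5636)/1.11=36.3894; Δ=(40.8995−39.5636)/(92.6652−40.7464)=0.0257; B=V−Δ·S=34.6984
Node (1,1) S=149.4600: V=(p*·134.6285+(1−p*)·40.8995)/1.11=89.2209; Δ=(134.6285−40.8995)/(210.7386−92.6652)=0.7938; B=V−Δ·S=-29.4234
Node (0,0) S=106.0000: V=(p*·89.2209+(1−p*)·36.3894)/1.11=62.3048; Δ=(89.2209−36.3894)/(149.4600−65.7200)=0.6309; B=V−Δ·S=-4.5706
Each (Δ,B) replicates both successor values, so the strategy is self-financing and V0 is arbitrage-free.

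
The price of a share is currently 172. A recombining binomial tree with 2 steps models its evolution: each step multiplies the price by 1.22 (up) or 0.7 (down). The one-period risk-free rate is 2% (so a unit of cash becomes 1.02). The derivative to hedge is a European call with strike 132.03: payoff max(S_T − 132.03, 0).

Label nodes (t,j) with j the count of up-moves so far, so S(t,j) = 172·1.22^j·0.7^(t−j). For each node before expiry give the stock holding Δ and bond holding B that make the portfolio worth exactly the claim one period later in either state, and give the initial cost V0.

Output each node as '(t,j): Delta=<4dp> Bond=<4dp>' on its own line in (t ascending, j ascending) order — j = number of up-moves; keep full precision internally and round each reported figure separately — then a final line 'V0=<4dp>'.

(0,0): Delta=0.7987 Bond=-85.4883
(1,0): Delta=0.2373 Bond=-19.6090
(1,1): Delta=1.0000 Bond=-129.4412
V0=51.8862

Since d<R<u, set p* = (R−d)/(u−d) = 0.6154; price each node as the discounted p*-expectation of its children.
At expiry t=2: V(2,0)=0.0000, V(2,1)=14.8580, V(2,2)=123.9748
Node (1,0) S=120.4000: V=(p*·14.8580+(1−p*)·0.0000)/1.02=8.9641; Δ=(14.8580−0.0000)/(146.8880−84.2800)=0.2373; B=V−Δ·S=-19.6090
Node (1,1) S=209.8400: V=(p*·123.9748+(1−p*)·14.8580)/1.02=80.3988; Δ=(123.9748−14.8580)/(256.0048−146.8880)=1.0000; B=V−Δ·S=-129.4412
Node (0,0) S=172.0000: V=(p*·80.3988+(1−p*)·8.9641)/1.02=51.8862; Δ=(80.3988−8.9641)/(209.8400−120.4000)=0.7987; B=V−Δ·S=-85.4883
The time-0 hedge costs 51.8862, which is the no-arbitrage price.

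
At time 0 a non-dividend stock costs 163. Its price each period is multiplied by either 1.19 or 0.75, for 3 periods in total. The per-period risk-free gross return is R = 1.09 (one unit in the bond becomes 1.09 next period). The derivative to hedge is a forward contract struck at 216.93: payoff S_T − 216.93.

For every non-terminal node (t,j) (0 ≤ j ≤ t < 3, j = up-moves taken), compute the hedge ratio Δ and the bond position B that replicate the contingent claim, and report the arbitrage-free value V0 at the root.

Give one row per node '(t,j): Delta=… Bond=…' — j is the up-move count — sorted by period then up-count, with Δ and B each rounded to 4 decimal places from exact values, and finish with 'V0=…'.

(0,0): Delta=1.0000 Bond=-167.5098
(1,0): Delta=1.0000 Bond=-182.5856
(1,1): Delta=1.0000 Bond=-182.5856
(2,0): Delta=1.0000 Bond=-199.0183
(2,1): Delta=1.0000 Bond=-199.0183
(2,2): Delta=1.0000 Bond=-199.0183
V0=-4.5098

Since d<R<u, set p* = (R−d)/(u−d) = 0.7727; price each node as the discounted p*-expectation of its children.
Payoff layer (t=3): V(3,0)=-148.1644, V(3,1)=-107.8219, V(3,2)=-43.8118, V(3,3)=57.7509
(2,0): S=91.6875. Δ = (V_up−V_dn)/(S_up−S_dn) = (-107.8219−-148.1644)/(109.1081−68.7656) = 1.0000. V = [p*·-107.8219 + (1−p*)·-148.1644]/1.09 = -107.3308. B = V − Δ·S = -199.0183.
(2,1): S=145.4775. Δ = (V_up−V_dn)/(S_up−S_dn) = (-43.8118−-107.8219)/(173.1182−109.1081) = 1.0000. V = [p*·-43.8118 + (1−p*)·-107.8219]/1.09 = -53.5408. B = V − Δ·S = -199.0183.
(2,2): S=230.8243. Δ = (V_up−V_dn)/(S_up−S_dn) = (57.7509−-43.8118)/(274.6809−173.1182) = 1.0000. V = [p*·57.7509 + (1−p*)·-43.8118]/1.09 = 31.8060. B = V − Δ·S = -199.0183.
(1,0): S=122.2500. Δ = (V_up−V_dn)/(S_up−S_dn) = (-53.5408−-107.3308)/(145.4775−91.6875) = 1.0000. V = [p*·-53.5408 + (1−p*)·-107.3308]/1.09 = -60.3356. B = V − Δ·S = -182.5856.
(1,1): S=193.9700. Δ = (V_up−V_dn)/(S_up−S_dn) = (31.8060−-53.5408)/(230.8243−145.4775) = 1.0000. V = [p*·31.8060 + (1−p*)·-53.5408]/1.09 = 11.3844. B = V − Δ·S = -182.5856.
(0,0): S=163.0000. Δ = (V_up−V_dn)/(S_up−S_dn) = (11.3844−-60.3356)/(193.9700−122.2500) = 1.0000. V = [p*·11.3844 + (1−p*)·-60.3356]/1.09 = -4.5098. B = V − Δ·S = -167.5098.
The time-0 hedge costs -4.5098, which is the no-arbitrage price.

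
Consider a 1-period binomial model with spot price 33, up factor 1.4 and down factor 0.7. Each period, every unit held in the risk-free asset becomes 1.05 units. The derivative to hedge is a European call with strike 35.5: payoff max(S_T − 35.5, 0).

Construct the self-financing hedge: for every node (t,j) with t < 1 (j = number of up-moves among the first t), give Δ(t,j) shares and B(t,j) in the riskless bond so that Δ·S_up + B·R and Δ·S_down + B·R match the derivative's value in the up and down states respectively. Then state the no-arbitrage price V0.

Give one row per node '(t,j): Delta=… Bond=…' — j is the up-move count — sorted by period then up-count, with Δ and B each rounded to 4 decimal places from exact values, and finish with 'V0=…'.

The replicating-portfolio and risk-neutral prices coincide; use p* = (1.05−0.7)/(1.4−0.7) = 0.5000 for the latter.
Terminal values V(1,·): V(1,0)=0.0000, V(1,1)=10.7000
Node (0,0) S=33.0000: V=(p*·10.7000+(1−p*)·0.0000)/1.05=5.0952; Δ=(10.7000−0.0000)/(46.2000−23.1000)=0.4632; B=V−Δ·S=-10.1905
Self-financing check: at every node Δ·S+B equals the discounted successor values.

(0,0): Delta=0.4632 Bond=-10.1905
V0=5.0952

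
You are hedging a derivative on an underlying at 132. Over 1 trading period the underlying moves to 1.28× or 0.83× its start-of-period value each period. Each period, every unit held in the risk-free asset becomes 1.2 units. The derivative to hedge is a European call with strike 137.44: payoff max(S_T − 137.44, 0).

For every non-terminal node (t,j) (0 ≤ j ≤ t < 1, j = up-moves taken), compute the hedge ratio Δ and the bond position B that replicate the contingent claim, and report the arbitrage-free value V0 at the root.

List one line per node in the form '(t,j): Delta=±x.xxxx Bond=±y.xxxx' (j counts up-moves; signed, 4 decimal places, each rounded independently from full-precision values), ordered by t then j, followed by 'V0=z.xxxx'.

Under the risk-neutral measure, an up-move has probability p* = (R−d)/(u−d) = 0.8222 and values discount at R = 1.2.
Payoff layer (t=1): V(1,0)=0.0000, V(1,1)=31.5200
(0,0): S=132.0000. Δ = (V_up−V_dn)/(S_up−S_dn) = (31.5200−0.0000)/(168.9600−109.5600) = 0.5306. V = [p*·31.5200 + (1−p*)·0.0000]/1.2 = 21.5970. B = V − Δ·S = -48.4474.
The time-0 hedge costs 21.5970, which is the no-arbitrage price.

(0,0): Delta=0.5306 Bond=-48.4474
V0=21.5970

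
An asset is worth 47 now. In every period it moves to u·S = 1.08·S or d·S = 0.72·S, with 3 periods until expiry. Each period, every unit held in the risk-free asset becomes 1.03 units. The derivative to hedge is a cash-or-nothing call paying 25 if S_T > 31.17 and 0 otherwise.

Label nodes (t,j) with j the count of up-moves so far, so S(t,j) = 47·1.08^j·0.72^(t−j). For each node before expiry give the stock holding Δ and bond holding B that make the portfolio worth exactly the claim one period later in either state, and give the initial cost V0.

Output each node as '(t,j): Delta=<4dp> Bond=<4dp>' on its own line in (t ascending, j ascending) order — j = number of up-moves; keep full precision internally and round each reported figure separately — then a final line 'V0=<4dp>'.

(0,0): Delta=0.3331 Bond=6.0197
(1,0): Delta=1.7157 Bond=-40.5840
(1,1): Delta=0.1845 Bond=13.7462
(2,0): Delta=0.0000 Bond=0.0000
(2,1): Delta=1.9001 Bond=-48.5437
(2,2): Delta=0.0000 Bond=24.2718
V0=21.6771

Under the risk-neutral measure, an up-move has probability p* = (R−d)/(u−d) = 0.8611 and values discount at R = 1.03.
Terminal payoffs: V(3,0)=0.0000, V(3,1)=0.0000, V(3,2)=25.0000, V(3,3)=25.0000
(2,0): S=24.3648. Δ = (V_up−V_dn)/(S_up−S_dn) = (0.0000−0.0000)/(26.3140−17.5427) = 0.0000. V = [p*·0.0000 + (1−p*)·0.0000]/1.03 = 0.0000. B = V − Δ·S = 0.0000.
(2,1): S=36.5472. Δ = (V_up−V_dn)/(S_up−S_dn) = (25.0000−0.0000)/(39.4710−26.3140) = 1.9001. V = [p*·25.0000 + (1−p*)·0.0000]/1.03 = 20.9008. B = V − Δ·S = -48.5437.
(2,2): S=54.8208. Δ = (V_up−V_dn)/(S_up−S_dn) = (25.0000−25.0000)/(59.2065−39.4710) = 0.0000. V = [p*·25.0000 + (1−p*)·25.0000]/1.03 = 24.2718. B = V − Δ·S = 24.2718.
(1,0): S=33.8400. Δ = (V_up−V_dn)/(S_up−S_dn) = (20.9008−0.0000)/(36.5472−24.3648) = 1.7157. V = [p*·20.9008 + (1−p*)·0.0000]/1.03 = 17.4737. B = V − Δ·S = -40.5840.
(1,1): S=50.7600. Δ = (V_up−V_dn)/(S_up−S_dn) = (24.2718−20.9008)/(54.8208−36.5472) = 0.1845. V = [p*·24.2718 + (1−p*)·20.9008]/1.03 = 23.1103. B = V − Δ·S = 13.7462.
(0,0): S=47.0000. Δ = (V_up−V_dn)/(S_up−S_dn) = (23.1103−17.4737)/(50.7600−33.8400) = 0.3331. V = [p*·23.1103 + (1−p*)·17.4737]/1.03 = 21.6771. B = V − Δ·S = 6.0197.
Self-financing check: at every node Δ·S+B equals the discounted successor values.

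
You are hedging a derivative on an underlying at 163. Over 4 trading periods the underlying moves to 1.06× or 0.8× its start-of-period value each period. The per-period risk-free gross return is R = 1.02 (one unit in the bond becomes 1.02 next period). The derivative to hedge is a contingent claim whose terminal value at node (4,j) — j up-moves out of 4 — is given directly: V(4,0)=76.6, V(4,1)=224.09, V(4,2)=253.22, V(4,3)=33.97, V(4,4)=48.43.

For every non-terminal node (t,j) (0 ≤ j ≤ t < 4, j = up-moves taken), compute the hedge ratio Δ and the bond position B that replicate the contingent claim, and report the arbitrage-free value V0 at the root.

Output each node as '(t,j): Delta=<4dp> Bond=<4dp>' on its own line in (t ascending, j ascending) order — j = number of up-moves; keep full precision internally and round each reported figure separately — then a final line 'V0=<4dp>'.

Risk-neutral probability p* = (R−d)/(u−d) = (1.02−0.8)/(1.06−0.8) = 0.8462.
At expiry t=4: V(4,0)=76.6000, V(4,1)=224.0900, V(4,2)=253.2200, V(4,3)=33.9700, V(4,4)=48.4300
(3,0): S=83.4560. Δ = (V_up−V_dn)/(S_up−S_dn) = (224.0900−76.6000)/(88.4634−66.7648) = 6.7972. V = [p*·224.0900 + (1−p*)·76.6000]/1.02 = 197.4502. B = V − Δ·S = -369.8190.
(3,1): S=110.5792. Δ = (V_up−V_dn)/(S_up−S_dn) = (253.2200−224.0900)/(117.2140−88.4634) = 1.0132. V = [p*·253.2200 + (1−p*)·224.0900]/1.02 = 243.8612. B = V − Δ·S = 131.8228.
(3,2): S=146.5174. Δ = (V_up−V_dn)/(S_up−S_dn) = (33.9700−253.2200)/(155.3085−117.2140) = -5.7554. V = [p*·33.9700 + (1−p*)·253.2200]/1.02 = 66.3733. B = V − Δ·S = 909.6425.
(3,3): S=194.1356. Δ = (V_up−V_dn)/(S_up−S_dn) = (48.4300−33.9700)/(205.7837−155.3085) = 0.2865. V = [p*·48.4300 + (1−p*)·33.9700]/1.02 = 45.2994. B = V − Δ·S = -10.3160.
(2,0): S=104.3200. Δ = (V_up−V_dn)/(S_up−S_dn) = (243.8612−197.4502)/(110.5792−83.4560) = 1.7111. V = [p*·243.8612 + (1−p*)·197.4502]/1.02 = 232.0795. B = V − Δ·S = 53.5756.
(2,1): S=138.2240. Δ = (V_up−V_dn)/(S_up−S_dn) = (66.3733−243.8612)/(146.5174−110.5792) = -4.9387. V = [p*·66.3733 + (1−p*)·243.8612]/1.02 = 91.8423. B = V − Δ·S = 774.4882.
(2,2): S=183.1468. Δ = (V_up−V_dn)/(S_up−S_dn) = (45.2994−66.3733)/(194.1356−146.5174) = -0.4426. V = [p*·45.2994 + (1−p*)·66.3733]/1.02 = 47.5897. B = V − Δ·S = 128.6432.
(1,0): S=130.4000. Δ = (V_up−V_dn)/(S_up−S_dn) = (91.8423−232.0795)/(138.2240−104.3200) = -4.1363. V = [p*·91.8423 + (1−p*)·232.0795]/1.02 = 111.1934. B = V − Δ·S = 650.5672.
(1,1): S=172.7800. Δ = (V_up−V_dn)/(S_up−S_dn) = (47.5897−91.8423)/(183.1468−138.2240) = -0.9851. V = [p*·47.5897 + (1−p*)·91.8423]/1.02 = 53.3312. B = V − Δ·S = 223.5333.
(0,0): S=163.0000. Δ = (V_up−V_dn)/(S_up−S_dn) = (53.3312−111.1934)/(172.7800−130.4000) = -1.3653. V = [p*·53.3312 + (1−p*)·111.1934]/1.02 = 61.0128. B = V − Δ·S = 283.5597.
Self-financing check: at every node Δ·S+B equals the discounted successor values.

(0,0): Delta=-1.3653 Bond=283.5597
(1,0): Delta=-4.1363 Bond=650.5672
(1,1): Delta=-0.9851 Bond=223.5333
(2,0): Delta=1.7111 Bond=53.5756
(2,1): Delta=-4.9387 Bond=774.4882
(2,2): Delta=-0.4426 Bond=128.6432
(3,0): Delta=6.7972 Bond=-369.8190
(3,1): Delta=1.0132 Bond=131.8228
(3,2): Delta=-5.7554 Bond=909.6425
(3,3): Delta=0.2865 Bond=-10.3160
V0=61.0128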